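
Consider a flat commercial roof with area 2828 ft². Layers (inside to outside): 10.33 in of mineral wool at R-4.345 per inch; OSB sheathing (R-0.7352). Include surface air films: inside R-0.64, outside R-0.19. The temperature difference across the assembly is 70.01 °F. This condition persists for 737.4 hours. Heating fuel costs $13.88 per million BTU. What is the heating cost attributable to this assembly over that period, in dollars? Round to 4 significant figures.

43.63 dollars

10.33 × 4.345 = 44.884
R_total = 0.64 + 44.884 + 0.7352 + 0.19 = 46.449 ft²·°F·h/BTU
Q = 2828 × 70.01 / 46.449 = 4262.5 BTU/h
E = 4262.5 × 737.4 = 3143200 BTU
Cost = 3143200/10⁶ × 13.88 = $43.627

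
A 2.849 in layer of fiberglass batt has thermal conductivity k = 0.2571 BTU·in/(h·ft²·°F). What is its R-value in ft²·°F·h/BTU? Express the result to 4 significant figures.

R = L/k = 2.849/0.2571 = 11.081 ft²·°F·h/BTU

11.08 ft²·°F·h/BTU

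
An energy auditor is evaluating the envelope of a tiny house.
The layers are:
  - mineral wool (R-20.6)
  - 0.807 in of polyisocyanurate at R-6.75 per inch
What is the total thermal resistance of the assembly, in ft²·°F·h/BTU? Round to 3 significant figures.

26.0 ft²·°F·h/BTU

0.807 × 6.75 = 5.447
R_total = 20.6 + 5.447 = 26.05 ft²·°F·h/BTU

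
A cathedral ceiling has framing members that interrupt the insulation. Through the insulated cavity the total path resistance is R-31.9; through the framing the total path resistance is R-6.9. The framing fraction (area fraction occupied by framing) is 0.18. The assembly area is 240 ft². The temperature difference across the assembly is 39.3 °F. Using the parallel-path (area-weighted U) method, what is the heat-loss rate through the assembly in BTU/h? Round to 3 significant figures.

489 BTU/h

U_eff = 0.82/31.9 + 0.18/6.9 = 0.02571 + 0.02609 = 0.05179
R_eff = 1/U_eff = 19.31 ft²·°F·h/BTU
Q = 240 × 39.3 / 19.31 = 488.5 BTU/h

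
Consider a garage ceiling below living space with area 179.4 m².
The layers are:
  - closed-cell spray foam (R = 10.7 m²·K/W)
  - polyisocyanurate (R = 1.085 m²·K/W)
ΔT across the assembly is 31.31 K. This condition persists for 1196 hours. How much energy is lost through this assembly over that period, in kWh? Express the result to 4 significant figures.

570.0 kWh

R_total = 10.7 + 1.085 = 11.785 m²·K/W
Q = 179.4 × 31.31 / 11.785 = 476.62 W
E = 476.62 W × 1196 h / 1000 = 570.04 kWh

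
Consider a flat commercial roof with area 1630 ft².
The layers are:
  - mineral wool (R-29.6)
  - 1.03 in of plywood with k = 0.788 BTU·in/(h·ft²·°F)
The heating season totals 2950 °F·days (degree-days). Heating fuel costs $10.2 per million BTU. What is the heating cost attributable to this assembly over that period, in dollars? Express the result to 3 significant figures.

1.03/0.788 = 1.307
R_total = 29.6 + 1.307 = 30.91 ft²·°F·h/BTU
E = A × HDD × 24 / R = 1630 × 2950 × 24 / 30.91 = 3734000 BTU
Cost = 3734000/10⁶ × 10.2 = $38.09

38.1 dollars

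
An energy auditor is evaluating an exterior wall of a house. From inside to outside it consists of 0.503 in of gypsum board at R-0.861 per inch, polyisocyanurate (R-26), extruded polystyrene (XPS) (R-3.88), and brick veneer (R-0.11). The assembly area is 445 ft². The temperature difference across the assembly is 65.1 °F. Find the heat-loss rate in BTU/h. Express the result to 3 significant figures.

0.503 × 0.861 = 0.4331
R_total = 0.4331 + 26 + 3.88 + 0.11 = 30.42 ft²·°F·h/BTU
Q = A·ΔT/R = 445 × 65.1 / 30.42 = 952.2 BTU/h

952 BTU/h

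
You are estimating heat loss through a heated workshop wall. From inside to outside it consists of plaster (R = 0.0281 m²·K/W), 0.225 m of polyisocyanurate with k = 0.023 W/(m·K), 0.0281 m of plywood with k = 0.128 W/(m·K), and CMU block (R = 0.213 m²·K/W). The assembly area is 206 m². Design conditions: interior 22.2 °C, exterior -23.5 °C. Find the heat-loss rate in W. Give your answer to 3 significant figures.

919 W

0.225/0.023 = 9.783
0.0281/0.128 = 0.2195
R_total = 0.0281 + 9.783 + 0.2195 + 0.213 = 10.24 m²·K/W
Q = A·ΔT/R = 206 × (22.2 − (-23.5)) / 10.24 = 919.1 W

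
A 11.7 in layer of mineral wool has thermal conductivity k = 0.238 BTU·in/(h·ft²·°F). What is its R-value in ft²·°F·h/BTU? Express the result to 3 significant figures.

R = L/k = 11.7/0.238 = 49.16 ft²·°F·h/BTU

49.2 ft²·°F·h/BTU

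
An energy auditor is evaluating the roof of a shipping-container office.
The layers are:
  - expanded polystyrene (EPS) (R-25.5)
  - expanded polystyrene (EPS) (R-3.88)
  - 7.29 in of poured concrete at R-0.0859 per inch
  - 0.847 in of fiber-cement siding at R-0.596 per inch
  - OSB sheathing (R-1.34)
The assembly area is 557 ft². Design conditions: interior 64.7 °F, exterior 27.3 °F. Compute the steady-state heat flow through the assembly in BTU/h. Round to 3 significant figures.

7.29 × 0.0859 = 0.6262
0.847 × 0.596 = 0.5048
R_total = 25.5 + 3.88 + 0.6262 + 0.5048 + 1.34 = 31.85 ft²·°F·h/BTU
Q = A·ΔT/R = 557 × (64.7 − 27.3) / 31.85 = 654 BTU/h

654 BTU/h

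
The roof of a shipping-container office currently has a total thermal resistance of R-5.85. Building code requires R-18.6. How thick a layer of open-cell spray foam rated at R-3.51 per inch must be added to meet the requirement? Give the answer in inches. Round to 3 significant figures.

3.63 in

ΔR = 18.6 − 5.85 = 12.75 ft²·°F·h/BTU
L = ΔR / (R/in) = 12.75/3.51 = 3.632 in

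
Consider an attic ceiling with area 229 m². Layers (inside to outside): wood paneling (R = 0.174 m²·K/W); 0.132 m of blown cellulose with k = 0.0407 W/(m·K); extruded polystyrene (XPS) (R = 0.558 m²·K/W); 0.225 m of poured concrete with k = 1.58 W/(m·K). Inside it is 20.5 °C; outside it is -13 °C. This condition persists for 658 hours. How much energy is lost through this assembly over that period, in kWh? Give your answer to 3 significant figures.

0.132/0.0407 = 3.243
0.225/1.58 = 0.1424
R_total = 0.174 + 3.243 + 0.558 + 0.1424 = 4.118 m²·K/W
Q = 229 × (20.5 − (-13)) / 4.118 = 1863 W
E = 1863 W × 658 h / 1000 = 1226 kWh

1230 kWh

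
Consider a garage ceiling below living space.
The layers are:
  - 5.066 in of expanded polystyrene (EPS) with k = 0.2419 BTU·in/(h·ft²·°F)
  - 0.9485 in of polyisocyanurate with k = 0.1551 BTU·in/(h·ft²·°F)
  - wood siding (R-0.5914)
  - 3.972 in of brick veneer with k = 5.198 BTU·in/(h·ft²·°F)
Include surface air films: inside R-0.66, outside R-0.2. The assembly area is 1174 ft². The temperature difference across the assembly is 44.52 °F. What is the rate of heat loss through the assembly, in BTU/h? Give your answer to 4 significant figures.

5.066/0.2419 = 20.943
0.9485/0.1551 = 6.1154
3.972/5.198 = 0.76414
R_total = 0.66 + 20.943 + 6.1154 + 0.5914 + 0.76414 + 0.2 = 29.273 ft²·°F·h/BTU
Q = A·ΔT/R = 1174 × 44.52 / 29.273 = 1785.5 BTU/h

1785 BTU/h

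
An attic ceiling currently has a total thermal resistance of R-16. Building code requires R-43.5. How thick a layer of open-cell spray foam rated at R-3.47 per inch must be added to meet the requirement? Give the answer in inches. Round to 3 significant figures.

ΔR = 43.5 − 16 = 27.5 ft²·°F·h/BTU
L = ΔR / (R/in) = 27.5/3.47 = 7.925 in

7.93 in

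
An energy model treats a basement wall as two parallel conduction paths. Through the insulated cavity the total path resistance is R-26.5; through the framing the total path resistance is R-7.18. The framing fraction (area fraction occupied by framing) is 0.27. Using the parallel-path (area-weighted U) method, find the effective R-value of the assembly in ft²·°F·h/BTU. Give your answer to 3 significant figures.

15.3 ft²·°F·h/BTU

U_eff = 0.73/26.5 + 0.27/7.18 = 0.02755 + 0.0376 = 0.06515
R_eff = 1/U_eff = 15.35 ft²·°F·h/BTU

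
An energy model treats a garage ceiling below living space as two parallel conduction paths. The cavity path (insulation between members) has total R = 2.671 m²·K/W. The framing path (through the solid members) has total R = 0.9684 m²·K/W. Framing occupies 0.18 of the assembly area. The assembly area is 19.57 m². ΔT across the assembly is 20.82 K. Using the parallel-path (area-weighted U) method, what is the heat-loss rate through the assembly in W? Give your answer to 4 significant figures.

U_eff = 0.82/2.671 + 0.18/0.9684 = 0.307 + 0.18587 = 0.49287
R_eff = 1/U_eff = 2.0289 m²·K/W
Q = 19.57 × 20.82 / 2.0289 = 200.82 W

200.8 W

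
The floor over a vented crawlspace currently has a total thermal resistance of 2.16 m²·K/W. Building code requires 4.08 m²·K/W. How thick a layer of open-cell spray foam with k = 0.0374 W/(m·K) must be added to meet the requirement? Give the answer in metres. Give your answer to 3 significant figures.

0.0718 m

ΔR = 4.08 − 2.16 = 1.92 m²·K/W
L = ΔR × k = 1.92 × 0.0374 = 0.07181 m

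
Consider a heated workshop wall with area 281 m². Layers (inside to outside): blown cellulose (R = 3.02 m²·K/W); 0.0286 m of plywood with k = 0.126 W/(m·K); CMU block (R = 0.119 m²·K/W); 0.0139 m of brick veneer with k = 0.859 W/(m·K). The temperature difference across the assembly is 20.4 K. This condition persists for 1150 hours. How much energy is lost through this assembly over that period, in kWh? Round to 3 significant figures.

1950 kWh

0.0286/0.126 = 0.227
0.0139/0.859 = 0.01618
R_total = 3.02 + 0.227 + 0.119 + 0.01618 = 3.382 m²·K/W
Q = 281 × 20.4 / 3.382 = 1695 W
E = 1695 W × 1150 h / 1000 = 1949 kWh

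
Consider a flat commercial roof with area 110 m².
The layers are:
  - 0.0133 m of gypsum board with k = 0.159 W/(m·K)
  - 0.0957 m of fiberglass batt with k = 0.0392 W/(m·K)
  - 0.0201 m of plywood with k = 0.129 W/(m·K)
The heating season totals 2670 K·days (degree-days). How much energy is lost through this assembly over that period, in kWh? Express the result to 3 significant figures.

0.0133/0.159 = 0.08365
0.0957/0.0392 = 2.441
0.0201/0.129 = 0.1558
R_total = 0.08365 + 2.441 + 0.1558 = 2.681 m²·K/W
E = A × HDD × 24 / R / 1000 = 110 × 2670 × 24 / 2.681 / 1000 = 2629 kWh

2630 kWh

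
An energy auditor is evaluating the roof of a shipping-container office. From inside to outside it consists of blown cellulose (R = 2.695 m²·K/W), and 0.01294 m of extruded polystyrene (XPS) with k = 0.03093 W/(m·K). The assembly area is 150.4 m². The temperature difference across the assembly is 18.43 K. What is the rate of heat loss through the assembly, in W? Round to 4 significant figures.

890.3 W

0.01294/0.03093 = 0.41836
R_total = 2.695 + 0.41836 = 3.1134 m²·K/W
Q = A·ΔT/R = 150.4 × 18.43 / 3.1134 = 890.31 W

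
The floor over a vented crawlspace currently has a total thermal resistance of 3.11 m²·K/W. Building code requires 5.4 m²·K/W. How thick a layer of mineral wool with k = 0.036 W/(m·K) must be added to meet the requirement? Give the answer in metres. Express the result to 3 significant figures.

0.0824 m

ΔR = 5.4 − 3.11 = 2.29 m²·K/W
L = ΔR × k = 2.29 × 0.036 = 0.08244 m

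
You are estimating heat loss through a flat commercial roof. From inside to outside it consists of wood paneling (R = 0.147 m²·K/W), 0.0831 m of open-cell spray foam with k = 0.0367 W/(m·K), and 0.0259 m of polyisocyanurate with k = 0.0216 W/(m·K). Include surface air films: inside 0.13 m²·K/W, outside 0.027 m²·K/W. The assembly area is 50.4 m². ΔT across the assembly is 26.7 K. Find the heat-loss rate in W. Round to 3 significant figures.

357 W

0.0831/0.0367 = 2.264
0.0259/0.0216 = 1.199
R_total = 0.13 + 0.147 + 2.264 + 1.199 + 0.027 = 3.767 m²·K/W
Q = A·ΔT/R = 50.4 × 26.7 / 3.767 = 357.2 W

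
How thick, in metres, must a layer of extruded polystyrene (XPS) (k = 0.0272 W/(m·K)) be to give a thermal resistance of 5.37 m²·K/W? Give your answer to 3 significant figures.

L = R·k = 5.37 × 0.0272 = 0.1461 m

0.146 m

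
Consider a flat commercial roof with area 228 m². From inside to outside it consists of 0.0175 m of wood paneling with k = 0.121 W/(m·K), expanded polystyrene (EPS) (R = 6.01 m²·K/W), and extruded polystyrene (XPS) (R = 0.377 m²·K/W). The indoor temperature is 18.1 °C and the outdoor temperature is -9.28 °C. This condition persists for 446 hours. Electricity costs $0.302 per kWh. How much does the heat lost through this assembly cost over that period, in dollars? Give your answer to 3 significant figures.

129 dollars

0.0175/0.121 = 0.1446
R_total = 0.1446 + 6.01 + 0.377 = 6.532 m²·K/W
Q = 228 × (18.1 − (-9.28)) / 6.532 = 955.8 W
E = 955.8 W × 446 h / 1000 = 426.3 kWh
Cost = 426.3 × 0.302 = $128.7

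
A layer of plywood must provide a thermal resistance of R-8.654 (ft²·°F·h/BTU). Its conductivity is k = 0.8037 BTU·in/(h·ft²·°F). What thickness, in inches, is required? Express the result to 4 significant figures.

6.955 in

L = R × k = 8.654 × 0.8037 = 6.9552 in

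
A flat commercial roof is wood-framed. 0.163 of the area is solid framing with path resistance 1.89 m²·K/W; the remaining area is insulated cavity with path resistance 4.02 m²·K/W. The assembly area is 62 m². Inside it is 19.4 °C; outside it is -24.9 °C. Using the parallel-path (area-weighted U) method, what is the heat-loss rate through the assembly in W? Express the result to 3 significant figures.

809 W

U_eff = 0.837/4.02 + 0.163/1.89 = 0.2082 + 0.08624 = 0.2945
R_eff = 1/U_eff = 3.396 m²·K/W
Q = 62 × (19.4 − (-24.9)) / 3.396 = 808.7 W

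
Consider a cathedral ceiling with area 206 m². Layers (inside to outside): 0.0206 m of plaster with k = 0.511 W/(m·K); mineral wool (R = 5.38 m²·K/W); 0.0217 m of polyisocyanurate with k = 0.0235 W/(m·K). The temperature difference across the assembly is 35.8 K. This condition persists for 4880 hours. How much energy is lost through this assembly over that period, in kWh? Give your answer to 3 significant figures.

5670 kWh

0.0206/0.511 = 0.04031
0.0217/0.0235 = 0.9234
R_total = 0.04031 + 5.38 + 0.9234 = 6.344 m²·K/W
Q = 206 × 35.8 / 6.344 = 1163 W
E = 1163 W × 4880 h / 1000 = 5673 kWh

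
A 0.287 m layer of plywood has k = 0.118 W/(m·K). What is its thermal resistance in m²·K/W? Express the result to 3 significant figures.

R = L/k = 0.287/0.118 = 2.432 m²·K/W

2.43 m²·K/W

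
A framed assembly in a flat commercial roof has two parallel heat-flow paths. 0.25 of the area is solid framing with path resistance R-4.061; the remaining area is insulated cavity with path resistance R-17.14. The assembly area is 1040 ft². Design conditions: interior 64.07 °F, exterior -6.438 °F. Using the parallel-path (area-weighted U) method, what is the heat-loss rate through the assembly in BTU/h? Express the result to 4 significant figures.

U_eff = 0.75/17.14 + 0.25/4.061 = 0.043757 + 0.061561 = 0.10532
R_eff = 1/U_eff = 9.495 ft²·°F·h/BTU
Q = 1040 × (64.07 − (-6.438)) / 9.495 = 7722.8 BTU/h

7723 BTU/h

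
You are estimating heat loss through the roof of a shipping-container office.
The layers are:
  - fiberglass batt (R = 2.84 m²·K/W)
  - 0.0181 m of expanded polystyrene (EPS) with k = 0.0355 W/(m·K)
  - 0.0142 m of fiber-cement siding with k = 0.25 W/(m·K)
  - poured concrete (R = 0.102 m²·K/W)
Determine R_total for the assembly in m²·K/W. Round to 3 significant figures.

0.0181/0.0355 = 0.5099
0.0142/0.25 = 0.0568
R_total = 2.84 + 0.5099 + 0.0568 + 0.102 = 3.509 m²·K/W

3.51 m²·K/W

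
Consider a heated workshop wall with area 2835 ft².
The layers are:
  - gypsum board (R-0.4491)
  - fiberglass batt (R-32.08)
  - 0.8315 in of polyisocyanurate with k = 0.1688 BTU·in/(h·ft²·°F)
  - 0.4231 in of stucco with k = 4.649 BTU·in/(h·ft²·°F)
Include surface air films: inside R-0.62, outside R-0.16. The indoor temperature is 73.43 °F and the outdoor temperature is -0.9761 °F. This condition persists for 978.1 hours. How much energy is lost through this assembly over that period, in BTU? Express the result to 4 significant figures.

0.8315/0.1688 = 4.9259
0.4231/4.649 = 0.091009
R_total = 0.62 + 0.4491 + 32.08 + 4.9259 + 0.091009 + 0.16 = 38.326 ft²·°F·h/BTU
Q = 2835 × (73.43 − (-0.9761)) / 38.326 = 5503.9 BTU/h
E = 5503.9 × 978.1 = 5383300 BTU

5383000 BTU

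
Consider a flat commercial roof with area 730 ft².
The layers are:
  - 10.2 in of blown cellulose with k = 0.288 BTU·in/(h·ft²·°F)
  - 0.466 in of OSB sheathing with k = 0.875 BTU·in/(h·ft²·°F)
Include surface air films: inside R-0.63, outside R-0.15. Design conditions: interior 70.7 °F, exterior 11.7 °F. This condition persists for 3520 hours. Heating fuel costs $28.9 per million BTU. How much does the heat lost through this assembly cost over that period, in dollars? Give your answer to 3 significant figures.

10.2/0.288 = 35.42
0.466/0.875 = 0.5326
R_total = 0.63 + 35.42 + 0.5326 + 0.15 = 36.73 ft²·°F·h/BTU
Q = 730 × (70.7 − 11.7) / 36.73 = 1173 BTU/h
E = 1173 × 3520 = 4128000 BTU
Cost = 4128000/10⁶ × 28.9 = $119.3

119 dollars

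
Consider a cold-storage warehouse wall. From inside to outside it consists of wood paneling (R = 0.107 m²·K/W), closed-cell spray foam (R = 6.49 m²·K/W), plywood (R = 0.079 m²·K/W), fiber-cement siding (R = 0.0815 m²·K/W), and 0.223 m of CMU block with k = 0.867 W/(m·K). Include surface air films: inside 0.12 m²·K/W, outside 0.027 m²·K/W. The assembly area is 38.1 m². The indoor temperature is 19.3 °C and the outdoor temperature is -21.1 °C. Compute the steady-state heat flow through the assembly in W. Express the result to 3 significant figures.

0.223/0.867 = 0.2572
R_total = 0.12 + 0.107 + 6.49 + 0.079 + 0.0815 + 0.2572 + 0.027 = 7.162 m²·K/W
Q = A·ΔT/R = 38.1 × (19.3 − (-21.1)) / 7.162 = 214.9 W

215 W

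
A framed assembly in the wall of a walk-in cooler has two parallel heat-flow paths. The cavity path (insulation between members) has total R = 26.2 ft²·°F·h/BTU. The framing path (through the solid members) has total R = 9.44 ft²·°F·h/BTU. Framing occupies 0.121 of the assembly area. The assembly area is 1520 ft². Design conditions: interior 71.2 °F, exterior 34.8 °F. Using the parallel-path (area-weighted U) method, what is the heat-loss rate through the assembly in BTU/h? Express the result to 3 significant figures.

2570 BTU/h

U_eff = 0.879/26.2 + 0.121/9.44 = 0.03355 + 0.01282 = 0.04637
R_eff = 1/U_eff = 21.57 ft²·°F·h/BTU
Q = 1520 × (71.2 − 34.8) / 21.57 = 2565 BTU/h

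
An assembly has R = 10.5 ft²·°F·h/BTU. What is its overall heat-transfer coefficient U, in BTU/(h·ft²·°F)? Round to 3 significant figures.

U = 1/R = 1/10.5 = 0.09524

0.0952 BTU/(h·ft²·°F)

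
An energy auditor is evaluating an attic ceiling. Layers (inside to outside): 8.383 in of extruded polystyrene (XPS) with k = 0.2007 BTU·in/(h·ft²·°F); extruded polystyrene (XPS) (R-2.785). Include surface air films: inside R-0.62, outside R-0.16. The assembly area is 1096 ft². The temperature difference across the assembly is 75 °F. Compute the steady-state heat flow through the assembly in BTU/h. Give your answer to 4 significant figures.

8.383/0.2007 = 41.769
R_total = 0.62 + 41.769 + 2.785 + 0.16 = 45.334 ft²·°F·h/BTU
Q = A·ΔT/R = 1096 × 75 / 45.334 = 1813.2 BTU/h

1813 BTU/h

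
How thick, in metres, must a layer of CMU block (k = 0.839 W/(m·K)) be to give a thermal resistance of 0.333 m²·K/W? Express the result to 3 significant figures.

0.279 m

L = R·k = 0.333 × 0.839 = 0.2794 m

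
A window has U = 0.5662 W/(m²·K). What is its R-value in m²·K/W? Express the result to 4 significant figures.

R = 1/U = 1/0.5662 = 1.7662

1.766 m²·K/W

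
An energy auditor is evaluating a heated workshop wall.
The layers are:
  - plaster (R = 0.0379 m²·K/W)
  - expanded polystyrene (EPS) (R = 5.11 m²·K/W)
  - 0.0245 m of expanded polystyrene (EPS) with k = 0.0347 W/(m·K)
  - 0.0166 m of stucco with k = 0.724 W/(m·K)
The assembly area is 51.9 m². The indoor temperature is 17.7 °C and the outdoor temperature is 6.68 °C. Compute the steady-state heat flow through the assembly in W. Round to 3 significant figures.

0.0245/0.0347 = 0.7061
0.0166/0.724 = 0.02293
R_total = 0.0379 + 5.11 + 0.7061 + 0.02293 = 5.877 m²·K/W
Q = A·ΔT/R = 51.9 × (17.7 − 6.68) / 5.877 = 97.32 W

97.3 W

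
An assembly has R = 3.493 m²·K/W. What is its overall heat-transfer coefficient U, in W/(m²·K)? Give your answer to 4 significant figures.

U = 1/R = 1/3.493 = 0.28629

0.2863 W/(m²·K)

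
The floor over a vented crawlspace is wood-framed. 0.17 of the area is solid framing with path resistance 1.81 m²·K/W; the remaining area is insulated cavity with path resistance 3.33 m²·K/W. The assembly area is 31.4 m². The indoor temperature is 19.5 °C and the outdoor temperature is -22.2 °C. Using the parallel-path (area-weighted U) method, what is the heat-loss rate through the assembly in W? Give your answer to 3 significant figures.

U_eff = 0.83/3.33 + 0.17/1.81 = 0.2492 + 0.09392 = 0.3432
R_eff = 1/U_eff = 2.914 m²·K/W
Q = 31.4 × (19.5 − (-22.2)) / 2.914 = 449.3 W

449 W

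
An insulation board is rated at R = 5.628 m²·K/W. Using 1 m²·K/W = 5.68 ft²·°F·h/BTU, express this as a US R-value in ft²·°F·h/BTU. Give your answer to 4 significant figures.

R_US = 5.628 × 5.68 = 31.967

31.97 ft²·°F·h/BTU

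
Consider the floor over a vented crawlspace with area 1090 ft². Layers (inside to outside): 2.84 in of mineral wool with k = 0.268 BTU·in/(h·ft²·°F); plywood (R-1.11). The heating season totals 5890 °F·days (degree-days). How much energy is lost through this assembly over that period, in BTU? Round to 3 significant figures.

2.84/0.268 = 10.6
R_total = 10.6 + 1.11 = 11.71 ft²·°F·h/BTU
E = A × HDD × 24 / R = 1090 × 5890 × 24 / 11.71 = 13160000 BTU

13200000 BTU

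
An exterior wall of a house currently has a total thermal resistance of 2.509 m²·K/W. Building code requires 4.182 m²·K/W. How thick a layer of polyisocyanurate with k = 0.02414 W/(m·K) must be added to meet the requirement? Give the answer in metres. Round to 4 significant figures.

ΔR = 4.182 − 2.509 = 1.673 m²·K/W
L = ΔR × k = 1.673 × 0.02414 = 0.040386 m

0.04039 m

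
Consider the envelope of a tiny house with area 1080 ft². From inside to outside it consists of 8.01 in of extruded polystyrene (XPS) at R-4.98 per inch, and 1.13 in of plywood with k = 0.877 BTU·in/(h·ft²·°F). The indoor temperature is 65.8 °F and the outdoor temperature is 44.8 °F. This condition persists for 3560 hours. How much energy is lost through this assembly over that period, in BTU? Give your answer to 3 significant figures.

1960000 BTU

8.01 × 4.98 = 39.89
1.13/0.877 = 1.288
R_total = 39.89 + 1.288 = 41.18 ft²·°F·h/BTU
Q = 1080 × (65.8 − 44.8) / 41.18 = 550.8 BTU/h
E = 550.8 × 3560 = 1961000 BTU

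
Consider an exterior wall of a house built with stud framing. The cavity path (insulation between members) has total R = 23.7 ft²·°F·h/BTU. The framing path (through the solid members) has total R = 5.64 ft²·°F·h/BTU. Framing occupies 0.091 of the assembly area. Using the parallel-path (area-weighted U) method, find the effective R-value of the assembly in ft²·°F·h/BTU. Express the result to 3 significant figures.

U_eff = 0.909/23.7 + 0.091/5.64 = 0.03835 + 0.01613 = 0.05449
R_eff = 1/U_eff = 18.35 ft²·°F·h/BTU

18.4 ft²·°F·h/BTU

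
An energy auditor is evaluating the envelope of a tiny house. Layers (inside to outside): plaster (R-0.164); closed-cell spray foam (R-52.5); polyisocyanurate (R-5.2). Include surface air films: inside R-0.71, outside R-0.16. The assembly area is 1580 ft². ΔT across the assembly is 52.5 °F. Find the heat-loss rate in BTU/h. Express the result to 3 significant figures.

R_total = 0.71 + 0.164 + 52.5 + 5.2 + 0.16 = 58.73 ft²·°F·h/BTU
Q = A·ΔT/R = 1580 × 52.5 / 58.73 = 1412 BTU/h

1410 BTU/h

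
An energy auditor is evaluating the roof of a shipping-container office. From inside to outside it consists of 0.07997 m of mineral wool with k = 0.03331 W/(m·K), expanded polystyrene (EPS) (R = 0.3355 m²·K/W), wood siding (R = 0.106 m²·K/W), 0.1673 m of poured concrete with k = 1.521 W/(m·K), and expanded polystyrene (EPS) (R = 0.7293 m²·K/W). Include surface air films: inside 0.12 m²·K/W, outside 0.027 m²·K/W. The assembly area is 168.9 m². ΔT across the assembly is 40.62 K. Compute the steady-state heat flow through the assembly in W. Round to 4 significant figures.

0.07997/0.03331 = 2.4008
0.1673/1.521 = 0.10999
R_total = 0.12 + 2.4008 + 0.3355 + 0.106 + 0.10999 + 0.7293 + 0.027 = 3.8286 m²·K/W
Q = A·ΔT/R = 168.9 × 40.62 / 3.8286 = 1792 W

1792 W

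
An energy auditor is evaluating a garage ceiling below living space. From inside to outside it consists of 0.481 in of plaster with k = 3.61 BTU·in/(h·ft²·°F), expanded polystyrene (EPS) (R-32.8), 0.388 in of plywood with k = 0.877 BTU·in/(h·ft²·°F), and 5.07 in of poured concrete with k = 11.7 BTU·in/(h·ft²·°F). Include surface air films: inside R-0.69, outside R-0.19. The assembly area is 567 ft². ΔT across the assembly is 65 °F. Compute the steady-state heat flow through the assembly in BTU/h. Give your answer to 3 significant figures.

0.481/3.61 = 0.1332
0.388/0.877 = 0.4424
5.07/11.7 = 0.4333
R_total = 0.69 + 0.1332 + 32.8 + 0.4424 + 0.4333 + 0.19 = 34.69 ft²·°F·h/BTU
Q = A·ΔT/R = 567 × 65 / 34.69 = 1062 BTU/h

1060 BTU/h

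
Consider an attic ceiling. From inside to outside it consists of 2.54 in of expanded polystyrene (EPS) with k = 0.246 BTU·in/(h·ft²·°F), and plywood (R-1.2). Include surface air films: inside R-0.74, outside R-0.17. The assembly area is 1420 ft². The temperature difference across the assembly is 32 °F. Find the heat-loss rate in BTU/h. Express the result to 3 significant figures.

3650 BTU/h

2.54/0.246 = 10.33
R_total = 0.74 + 10.33 + 1.2 + 0.17 = 12.44 ft²·°F·h/BTU
Q = A·ΔT/R = 1420 × 32 / 12.44 = 3654 BTU/h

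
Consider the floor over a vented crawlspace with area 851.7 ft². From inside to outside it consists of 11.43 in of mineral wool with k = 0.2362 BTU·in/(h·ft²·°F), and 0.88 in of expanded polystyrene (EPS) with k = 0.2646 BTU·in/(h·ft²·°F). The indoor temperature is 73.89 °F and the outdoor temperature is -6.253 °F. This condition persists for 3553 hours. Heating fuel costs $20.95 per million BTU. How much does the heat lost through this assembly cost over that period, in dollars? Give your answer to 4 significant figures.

98.24 dollars

11.43/0.2362 = 48.391
0.88/0.2646 = 3.3258
R_total = 48.391 + 3.3258 = 51.717 ft²·°F·h/BTU
Q = 851.7 × (73.89 − (-6.253)) / 51.717 = 1319.8 BTU/h
E = 1319.8 × 3553 = 4689400 BTU
Cost = 4689400/10⁶ × 20.95 = $98.242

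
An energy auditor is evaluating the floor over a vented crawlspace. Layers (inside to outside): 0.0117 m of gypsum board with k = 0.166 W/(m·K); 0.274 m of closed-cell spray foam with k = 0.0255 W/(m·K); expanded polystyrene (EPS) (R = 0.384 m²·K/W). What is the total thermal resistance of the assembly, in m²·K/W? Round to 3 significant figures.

0.0117/0.166 = 0.07048
0.274/0.0255 = 10.75
R_total = 0.07048 + 10.75 + 0.384 = 11.2 m²·K/W

11.2 m²·K/W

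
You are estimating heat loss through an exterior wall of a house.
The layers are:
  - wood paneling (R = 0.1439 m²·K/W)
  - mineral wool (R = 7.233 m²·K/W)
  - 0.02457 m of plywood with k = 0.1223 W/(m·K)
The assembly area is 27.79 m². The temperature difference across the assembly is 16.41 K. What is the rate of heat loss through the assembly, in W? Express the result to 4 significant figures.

60.18 W

0.02457/0.1223 = 0.2009
R_total = 0.1439 + 7.233 + 0.2009 = 7.5778 m²·K/W
Q = A·ΔT/R = 27.79 × 16.41 / 7.5778 = 60.18 W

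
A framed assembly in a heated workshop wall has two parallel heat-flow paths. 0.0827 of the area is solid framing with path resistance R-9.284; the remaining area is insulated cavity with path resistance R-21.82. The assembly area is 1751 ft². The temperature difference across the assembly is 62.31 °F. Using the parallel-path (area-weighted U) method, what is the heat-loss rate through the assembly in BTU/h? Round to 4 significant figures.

5559 BTU/h

U_eff = 0.9173/21.82 + 0.0827/9.284 = 0.042039 + 0.0089078 = 0.050947
R_eff = 1/U_eff = 19.628 ft²·°F·h/BTU
Q = 1751 × 62.31 / 19.628 = 5558.6 BTU/h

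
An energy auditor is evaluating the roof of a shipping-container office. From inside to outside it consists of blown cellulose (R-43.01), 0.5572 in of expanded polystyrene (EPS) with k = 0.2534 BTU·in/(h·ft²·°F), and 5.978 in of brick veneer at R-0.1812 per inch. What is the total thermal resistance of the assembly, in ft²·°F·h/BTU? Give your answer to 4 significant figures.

0.5572/0.2534 = 2.1989
5.978 × 0.1812 = 1.0832
R_total = 43.01 + 2.1989 + 1.0832 = 46.292 ft²·°F·h/BTU

46.29 ft²·°F·h/BTU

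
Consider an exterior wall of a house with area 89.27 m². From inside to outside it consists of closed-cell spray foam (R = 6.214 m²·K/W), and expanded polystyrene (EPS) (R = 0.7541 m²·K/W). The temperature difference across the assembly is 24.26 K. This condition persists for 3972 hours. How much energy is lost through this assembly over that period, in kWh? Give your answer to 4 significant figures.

1235 kWh

R_total = 6.214 + 0.7541 = 6.9681 m²·K/W
Q = 89.27 × 24.26 / 6.9681 = 310.8 W
E = 310.8 W × 3972 h / 1000 = 1234.5 kWh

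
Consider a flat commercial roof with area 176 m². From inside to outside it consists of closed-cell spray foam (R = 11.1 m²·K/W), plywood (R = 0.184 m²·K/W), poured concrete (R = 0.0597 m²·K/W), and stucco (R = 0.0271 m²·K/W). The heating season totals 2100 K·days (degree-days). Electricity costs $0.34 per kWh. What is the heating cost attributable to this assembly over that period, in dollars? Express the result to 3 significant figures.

265 dollars

R_total = 11.1 + 0.184 + 0.0597 + 0.0271 = 11.37 m²·K/W
E = A × HDD × 24 / R / 1000 = 176 × 2100 × 24 / 11.37 / 1000 = 780.1 kWh
Cost = 780.1 × 0.34 = $265.2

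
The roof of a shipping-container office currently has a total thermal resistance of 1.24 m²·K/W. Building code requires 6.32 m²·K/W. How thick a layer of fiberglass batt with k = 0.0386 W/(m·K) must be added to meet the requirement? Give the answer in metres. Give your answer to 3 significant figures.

ΔR = 6.32 − 1.24 = 5.08 m²·K/W
L = ΔR × k = 5.08 × 0.0386 = 0.1961 m

0.196 m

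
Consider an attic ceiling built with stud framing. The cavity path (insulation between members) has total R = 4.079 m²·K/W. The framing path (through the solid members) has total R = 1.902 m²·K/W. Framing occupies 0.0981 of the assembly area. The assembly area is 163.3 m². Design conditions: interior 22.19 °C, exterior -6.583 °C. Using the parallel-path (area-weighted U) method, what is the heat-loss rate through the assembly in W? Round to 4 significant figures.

1281 W

U_eff = 0.9019/4.079 + 0.0981/1.902 = 0.22111 + 0.051577 = 0.27269
R_eff = 1/U_eff = 3.6672 m²·K/W
Q = 163.3 × (22.19 − (-6.583)) / 3.6672 = 1281.2 W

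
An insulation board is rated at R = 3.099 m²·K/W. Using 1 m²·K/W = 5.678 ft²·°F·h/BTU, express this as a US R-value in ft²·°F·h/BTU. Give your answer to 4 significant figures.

R_US = 3.099 × 5.678 = 17.596

17.60 ft²·°F·h/BTU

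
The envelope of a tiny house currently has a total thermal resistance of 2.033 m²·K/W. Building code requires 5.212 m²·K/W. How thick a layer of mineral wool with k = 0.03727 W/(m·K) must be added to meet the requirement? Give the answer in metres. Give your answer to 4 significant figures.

ΔR = 5.212 − 2.033 = 3.179 m²·K/W
L = ΔR × k = 3.179 × 0.03727 = 0.11848 m

0.1185 m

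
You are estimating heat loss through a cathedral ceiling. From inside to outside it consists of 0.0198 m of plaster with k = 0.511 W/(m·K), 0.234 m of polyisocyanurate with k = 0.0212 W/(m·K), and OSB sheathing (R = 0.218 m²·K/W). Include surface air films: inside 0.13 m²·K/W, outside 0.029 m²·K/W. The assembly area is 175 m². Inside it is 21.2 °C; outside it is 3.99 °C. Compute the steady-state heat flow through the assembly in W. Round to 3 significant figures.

0.0198/0.511 = 0.03875
0.234/0.0212 = 11.04
R_total = 0.13 + 0.03875 + 11.04 + 0.218 + 0.029 = 11.45 m²·K/W
Q = A·ΔT/R = 175 × (21.2 − 3.99) / 11.45 = 263 W

263 W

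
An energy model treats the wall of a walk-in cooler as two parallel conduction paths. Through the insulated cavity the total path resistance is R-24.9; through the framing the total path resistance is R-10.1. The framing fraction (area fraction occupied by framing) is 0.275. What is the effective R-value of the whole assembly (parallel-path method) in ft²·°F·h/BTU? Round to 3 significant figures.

17.7 ft²·°F·h/BTU

U_eff = 0.725/24.9 + 0.275/10.1 = 0.02912 + 0.02723 = 0.05634
R_eff = 1/U_eff = 17.75 ft²·°F·h/BTU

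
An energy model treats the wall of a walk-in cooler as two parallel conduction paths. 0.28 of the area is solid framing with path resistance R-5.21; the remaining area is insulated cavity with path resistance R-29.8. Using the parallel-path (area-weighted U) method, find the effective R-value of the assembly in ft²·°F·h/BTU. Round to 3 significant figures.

U_eff = 0.72/29.8 + 0.28/5.21 = 0.02416 + 0.05374 = 0.0779
R_eff = 1/U_eff = 12.84 ft²·°F·h/BTU

12.8 ft²·°F·h/BTU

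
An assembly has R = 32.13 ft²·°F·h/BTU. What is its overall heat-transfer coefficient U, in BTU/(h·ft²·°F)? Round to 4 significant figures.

0.03112 BTU/(h·ft²·°F)

U = 1/R = 1/32.13 = 0.031124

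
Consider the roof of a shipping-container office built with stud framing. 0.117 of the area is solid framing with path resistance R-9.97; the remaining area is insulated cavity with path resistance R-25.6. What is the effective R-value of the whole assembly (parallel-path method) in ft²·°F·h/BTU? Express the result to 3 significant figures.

21.6 ft²·°F·h/BTU

U_eff = 0.883/25.6 + 0.117/9.97 = 0.03449 + 0.01174 = 0.04623
R_eff = 1/U_eff = 21.63 ft²·°F·h/BTU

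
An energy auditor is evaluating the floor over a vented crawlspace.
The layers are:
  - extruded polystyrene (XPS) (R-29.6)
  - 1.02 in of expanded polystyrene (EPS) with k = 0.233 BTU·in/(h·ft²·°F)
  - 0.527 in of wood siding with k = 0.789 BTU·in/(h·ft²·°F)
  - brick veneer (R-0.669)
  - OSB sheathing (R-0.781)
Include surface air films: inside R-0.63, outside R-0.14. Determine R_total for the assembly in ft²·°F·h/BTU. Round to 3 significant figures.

36.9 ft²·°F·h/BTU

1.02/0.233 = 4.378
0.527/0.789 = 0.6679
R_total = 0.63 + 29.6 + 4.378 + 0.6679 + 0.669 + 0.781 + 0.14 = 36.87 ft²·°F·h/BTU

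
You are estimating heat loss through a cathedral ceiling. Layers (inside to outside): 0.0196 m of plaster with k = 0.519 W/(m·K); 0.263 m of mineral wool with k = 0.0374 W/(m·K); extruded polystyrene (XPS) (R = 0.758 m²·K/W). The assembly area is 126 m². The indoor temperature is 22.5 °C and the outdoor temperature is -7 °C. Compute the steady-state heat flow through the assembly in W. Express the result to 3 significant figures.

475 W

0.0196/0.519 = 0.03776
0.263/0.0374 = 7.032
R_total = 0.03776 + 7.032 + 0.758 = 7.828 m²·K/W
Q = A·ΔT/R = 126 × (22.5 − (-7)) / 7.828 = 474.8 W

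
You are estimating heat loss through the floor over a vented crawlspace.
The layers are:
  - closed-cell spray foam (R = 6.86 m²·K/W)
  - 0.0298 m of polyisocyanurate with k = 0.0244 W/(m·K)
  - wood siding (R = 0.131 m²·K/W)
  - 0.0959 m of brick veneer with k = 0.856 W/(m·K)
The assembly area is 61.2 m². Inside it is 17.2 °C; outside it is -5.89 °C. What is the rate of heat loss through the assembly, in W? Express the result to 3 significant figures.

170 W

0.0298/0.0244 = 1.221
0.0959/0.856 = 0.112
R_total = 6.86 + 1.221 + 0.131 + 0.112 = 8.324 m²·K/W
Q = A·ΔT/R = 61.2 × (17.2 − (-5.89)) / 8.324 = 169.8 W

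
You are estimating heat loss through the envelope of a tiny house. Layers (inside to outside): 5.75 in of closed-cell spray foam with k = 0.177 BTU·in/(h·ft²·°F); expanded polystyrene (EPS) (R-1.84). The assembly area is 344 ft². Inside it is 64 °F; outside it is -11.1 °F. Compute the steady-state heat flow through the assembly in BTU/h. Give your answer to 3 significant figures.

753 BTU/h

5.75/0.177 = 32.49
R_total = 32.49 + 1.84 = 34.33 ft²·°F·h/BTU
Q = A·ΔT/R = 344 × (64 − (-11.1)) / 34.33 = 752.6 BTU/h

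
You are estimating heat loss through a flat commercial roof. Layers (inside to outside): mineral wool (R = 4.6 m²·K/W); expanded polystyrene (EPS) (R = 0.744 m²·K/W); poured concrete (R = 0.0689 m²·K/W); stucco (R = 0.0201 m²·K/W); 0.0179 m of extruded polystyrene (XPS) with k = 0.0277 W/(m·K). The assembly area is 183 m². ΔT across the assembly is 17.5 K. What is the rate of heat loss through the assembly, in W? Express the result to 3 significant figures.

0.0179/0.0277 = 0.6462
R_total = 4.6 + 0.744 + 0.0689 + 0.0201 + 0.6462 = 6.079 m²·K/W
Q = A·ΔT/R = 183 × 17.5 / 6.079 = 526.8 W

527 W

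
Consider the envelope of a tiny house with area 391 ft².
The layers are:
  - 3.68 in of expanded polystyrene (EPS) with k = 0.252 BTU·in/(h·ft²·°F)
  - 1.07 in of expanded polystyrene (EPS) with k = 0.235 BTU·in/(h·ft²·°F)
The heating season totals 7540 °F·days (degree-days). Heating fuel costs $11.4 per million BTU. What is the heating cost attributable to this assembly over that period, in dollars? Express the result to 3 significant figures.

42.1 dollars

3.68/0.252 = 14.6
1.07/0.235 = 4.553
R_total = 14.6 + 4.553 = 19.16 ft²·°F·h/BTU
E = A × HDD × 24 / R = 391 × 7540 × 24 / 19.16 = 3694000 BTU
Cost = 3694000/10⁶ × 11.4 = $42.11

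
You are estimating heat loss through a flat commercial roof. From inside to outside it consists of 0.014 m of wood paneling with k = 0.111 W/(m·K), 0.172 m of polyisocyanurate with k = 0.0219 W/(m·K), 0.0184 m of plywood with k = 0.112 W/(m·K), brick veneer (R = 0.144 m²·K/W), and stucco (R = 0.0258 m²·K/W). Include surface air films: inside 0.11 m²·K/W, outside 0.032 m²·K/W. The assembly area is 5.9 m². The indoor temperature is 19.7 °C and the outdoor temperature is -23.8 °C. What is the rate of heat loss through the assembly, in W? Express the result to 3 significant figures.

0.014/0.111 = 0.1261
0.172/0.0219 = 7.854
0.0184/0.112 = 0.1643
R_total = 0.11 + 0.1261 + 7.854 + 0.1643 + 0.144 + 0.0258 + 0.032 = 8.456 m²·K/W
Q = A·ΔT/R = 5.9 × (19.7 − (-23.8)) / 8.456 = 30.35 W

30.4 W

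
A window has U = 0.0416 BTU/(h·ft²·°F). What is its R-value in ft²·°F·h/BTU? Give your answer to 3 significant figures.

24.0 ft²·°F·h/BTU

R = 1/U = 1/0.0416 = 24.04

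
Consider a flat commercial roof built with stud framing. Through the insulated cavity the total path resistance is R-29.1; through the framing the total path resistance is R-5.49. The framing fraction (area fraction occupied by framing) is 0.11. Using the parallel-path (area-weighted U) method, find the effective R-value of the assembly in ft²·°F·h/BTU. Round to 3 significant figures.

U_eff = 0.89/29.1 + 0.11/5.49 = 0.03058 + 0.02004 = 0.05062
R_eff = 1/U_eff = 19.75 ft²·°F·h/BTU

19.8 ft²·°F·h/BTU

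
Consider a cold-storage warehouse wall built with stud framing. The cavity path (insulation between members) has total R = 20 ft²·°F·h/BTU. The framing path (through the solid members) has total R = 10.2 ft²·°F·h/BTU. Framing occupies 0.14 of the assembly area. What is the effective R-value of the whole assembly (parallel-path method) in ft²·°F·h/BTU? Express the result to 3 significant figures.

U_eff = 0.86/20 + 0.14/10.2 = 0.043 + 0.01373 = 0.05673
R_eff = 1/U_eff = 17.63 ft²·°F·h/BTU

17.6 ft²·°F·h/BTU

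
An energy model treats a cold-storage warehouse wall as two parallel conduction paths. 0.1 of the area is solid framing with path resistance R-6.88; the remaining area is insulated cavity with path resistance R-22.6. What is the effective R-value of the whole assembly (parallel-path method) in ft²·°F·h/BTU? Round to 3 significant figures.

U_eff = 0.9/22.6 + 0.1/6.88 = 0.03982 + 0.01453 = 0.05436
R_eff = 1/U_eff = 18.4 ft²·°F·h/BTU

18.4 ft²·°F·h/BTU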